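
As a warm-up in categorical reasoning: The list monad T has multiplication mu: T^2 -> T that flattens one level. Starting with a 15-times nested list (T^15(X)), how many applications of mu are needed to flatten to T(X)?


Each application of mu: T^2 -> T removes one layer of nesting.
Starting at depth 15 (i.e., T^15(X)), we need to reach T(X).
Number of mu applications = 15 - 1 = 14

14


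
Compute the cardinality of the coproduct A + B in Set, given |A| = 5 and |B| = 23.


In Set, the coproduct A + B is the disjoint union.
|A + B| = |A| + |B| = 5 + 23 = 28

28


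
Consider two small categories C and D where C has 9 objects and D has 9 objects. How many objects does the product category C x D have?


The product category C x D has objects that are pairs (c, d).
Number of pairs = |Ob(C)| * |Ob(D)| = 9 * 9 = 81

81


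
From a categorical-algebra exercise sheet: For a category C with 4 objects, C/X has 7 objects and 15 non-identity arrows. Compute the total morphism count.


In the slice category C/X, objects are morphisms to X.
Identity morphisms: 7 (one per object of C/X).
Non-identity morphisms: 15.
Total = 7 + 15 = 22

22


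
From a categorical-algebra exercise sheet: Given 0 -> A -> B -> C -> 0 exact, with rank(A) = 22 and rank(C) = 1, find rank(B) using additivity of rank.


For a short exact sequence 0 -> A -> B -> C -> 0,
rank is additive: rank(B) = rank(A) + rank(C).
rank(B) = 22 + 1 = 23

23


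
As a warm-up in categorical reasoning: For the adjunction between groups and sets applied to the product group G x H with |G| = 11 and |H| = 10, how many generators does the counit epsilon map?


The counit epsilon_K: F(U(K)) -> K of the Free-Forgetful adjunction
maps |K| generators of F(U(K)) into K. For K = G x H (the product group),
|G x H| = |G| * |H|.
Total generators mapped = 11 * 10 = 110.

110


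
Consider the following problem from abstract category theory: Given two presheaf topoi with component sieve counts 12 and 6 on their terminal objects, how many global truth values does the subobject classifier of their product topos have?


In a product of presheaf topoi E_1 x E_2, the subobject classifier
is Omega = Omega_1 x Omega_2 (componentwise), so
|Omega(top)| = |Omega_1(top_1)| * |Omega_2(top_2)|.
= 12 * 6 = 72.

72


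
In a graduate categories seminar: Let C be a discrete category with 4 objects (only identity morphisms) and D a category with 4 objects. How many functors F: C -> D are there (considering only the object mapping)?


A functor from a discrete category C to D is determined by
where each object maps. Each of the 4 objects of C can map
to any of the 4 objects of D independently.
Number of functors = 4^4 = 256

256


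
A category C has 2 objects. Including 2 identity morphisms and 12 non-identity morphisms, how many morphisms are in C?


Each object has an identity morphism, giving 2 identities.
Adding the 12 non-identity morphisms:
Total = 2 + 12 = 14

14


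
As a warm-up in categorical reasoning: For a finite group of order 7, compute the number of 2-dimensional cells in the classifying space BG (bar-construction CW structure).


In the bar-construction CW model of BG, the n-cells are indexed by
n-tuples [g_1|...|g_n] of non-identity elements of G (degenerate
simplices with some g_i = e do not contribute cells), so there are
(|G| - 1)^n n-cells.
For dim = 2 with |G| = 7:
cells = (7 - 1)^2 = 6^2 = 36

36


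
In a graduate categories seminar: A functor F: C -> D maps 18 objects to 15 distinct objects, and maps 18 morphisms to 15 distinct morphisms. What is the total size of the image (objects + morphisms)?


The image of F consists of distinct objects and distinct morphisms.
|Im(F)| on objects = 15
|Im(F)| on morphisms = 15
Total image cardinality = 15 + 15 = 30

30


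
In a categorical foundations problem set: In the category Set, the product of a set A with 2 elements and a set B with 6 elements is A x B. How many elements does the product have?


In Set, the product A x B is the Cartesian product.
By the universal property, |A x B| = |A| * |B|.
|A x B| = 2 * 6 = 12

12


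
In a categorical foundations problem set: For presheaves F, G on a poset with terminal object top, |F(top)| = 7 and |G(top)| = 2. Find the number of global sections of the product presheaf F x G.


Global sections of a presheaf on a poset with terminal top satisfy
Gamma(H) ~ H(top). Presheaves admit pointwise products, so
(F x G)(top) = F(top) x G(top) (Cartesian product).
|Gamma(F x G)| = |F(top)| * |G(top)| = 7 * 2 = 14.

14


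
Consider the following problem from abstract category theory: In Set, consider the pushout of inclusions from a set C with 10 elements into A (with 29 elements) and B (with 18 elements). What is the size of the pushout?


The pushout A +_C B identifies the images of C in A and B.
|A +_C B| = |A| + |B| - |C| (for injections).
= 29 + 18 - 10 = 37

37


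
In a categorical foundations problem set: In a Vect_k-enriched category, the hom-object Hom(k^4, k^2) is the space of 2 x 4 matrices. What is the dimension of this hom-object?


In Vect-enriched categories, Hom(k^n, k^m) is the space of m x n matrices.
dim(Hom(k^4, k^2)) = 2 * 4 = 8

8


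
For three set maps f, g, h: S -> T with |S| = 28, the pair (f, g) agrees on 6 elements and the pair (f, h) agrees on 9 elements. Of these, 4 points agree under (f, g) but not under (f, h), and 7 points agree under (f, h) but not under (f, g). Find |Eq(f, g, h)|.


Eq(f, g, h) is the triple-agreement set: points in S where all three
maps take the same value. Using inclusion-exclusion on the pairwise data:
Pair (f, g) agrees on 6 points; pair (f, h) on 9 points.
Points agreeing under (f, g) but not (f, h) = 4; under (f, h) but not (f, g) = 7.
Triple-agreement = agreement-in-(f, g) minus points that agree under (f, g) but not (f, h):
|Eq(f, g, h)| = 6 - 4 = 2
(cross-check via (f, h): 9 - 7 = 2.)

2


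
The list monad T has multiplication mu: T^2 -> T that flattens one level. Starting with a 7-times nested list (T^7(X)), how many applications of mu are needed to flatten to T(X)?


Each application of mu: T^2 -> T removes one layer of nesting.
Starting at depth 7 (i.e., T^7(X)), we need to reach T(X).
Number of mu applications = 7 - 1 = 6

6


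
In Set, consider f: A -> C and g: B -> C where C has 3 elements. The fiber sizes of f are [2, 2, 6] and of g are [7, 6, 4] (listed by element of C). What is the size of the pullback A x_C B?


The pullback A x_C B consists of pairs (a, b) with f(a) = g(b).
For each element c in C, the fiber product has |f^-1(c)| * |g^-1(c)| elements.
Summing over C: 2 * 7 + 2 * 6 + 6 * 4
= 14 + 12 + 24 = 50

50


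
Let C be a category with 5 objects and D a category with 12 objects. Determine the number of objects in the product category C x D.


The product category C x D has objects that are pairs (c, d).
Number of pairs = |Ob(C)| * |Ob(D)| = 5 * 12 = 60

60


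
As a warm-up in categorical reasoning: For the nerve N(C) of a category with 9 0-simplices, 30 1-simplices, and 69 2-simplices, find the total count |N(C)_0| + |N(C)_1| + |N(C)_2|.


The 2-skeleton of the nerve N(C) consists of simplices in dimensions 0, 1, 2:
  |N(C)_0| = 9 (objects)
  |N(C)_1| = 30 (morphisms)
  |N(C)_2| = 69 (composable pairs)
Total = 9 + 30 + 69 = 108

108


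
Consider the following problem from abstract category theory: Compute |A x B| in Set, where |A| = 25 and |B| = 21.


In Set, the product A x B is the Cartesian product.
By the universal property, |A x B| = |A| * |B|.
|A x B| = 25 * 21 = 525

525


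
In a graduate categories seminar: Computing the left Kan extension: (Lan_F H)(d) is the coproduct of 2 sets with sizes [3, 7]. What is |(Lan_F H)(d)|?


Pointwise, the left Kan extension (Lan_F H)(d) is the colimit, indexed
by the comma category (F downarrow d), of H composed with the
projection (F downarrow d) -> C. Here that colimit is given
as a coproduct (disjoint union) of sets, so its cardinality is the
sum of the sizes of the summands.
Coproduct of sets with sizes: 3 + 7
= 10

10


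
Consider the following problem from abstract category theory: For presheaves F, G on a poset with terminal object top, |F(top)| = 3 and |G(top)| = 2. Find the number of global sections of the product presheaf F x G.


Global sections of a presheaf on a poset with terminal top satisfy
Gamma(H) ~ H(top). Presheaves admit pointwise products, so
(F x G)(top) = F(top) x G(top) (Cartesian product).
|Gamma(F x G)| = |F(top)| * |G(top)| = 3 * 2 = 6.

6


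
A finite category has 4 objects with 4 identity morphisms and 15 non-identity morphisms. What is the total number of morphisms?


Each object has an identity morphism, giving 4 identities.
Adding the 15 non-identity morphisms:
Total = 4 + 15 = 19

19


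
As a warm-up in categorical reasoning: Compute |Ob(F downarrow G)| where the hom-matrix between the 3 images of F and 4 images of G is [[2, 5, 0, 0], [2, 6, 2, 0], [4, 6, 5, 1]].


Objects of (F downarrow G) are triples (a, b, h: F(a)->G(b)).
The count equals the sum of all entries in the hom-matrix.
sum(row 0) = 7
sum(row 1) = 10
sum(row 2) = 16
Grand total = 33

33


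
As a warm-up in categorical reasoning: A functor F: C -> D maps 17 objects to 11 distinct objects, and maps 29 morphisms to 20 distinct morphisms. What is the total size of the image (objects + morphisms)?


The image of F consists of distinct objects and distinct morphisms.
|Im(F)| on objects = 11
|Im(F)| on morphisms = 20
Total image cardinality = 11 + 20 = 31

31


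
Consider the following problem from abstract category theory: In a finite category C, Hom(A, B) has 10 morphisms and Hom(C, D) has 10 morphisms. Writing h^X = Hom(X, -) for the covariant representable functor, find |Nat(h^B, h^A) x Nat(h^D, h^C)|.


By the Yoneda lemma, Nat(h^B, h^A) is isomorphic to Hom(A, B),
so |Nat(h^B, h^A)| = |Hom(A, B)| and |Nat(h^D, h^C)| = |Hom(C, D)|.
|Hom(A, B)| = 10, |Hom(C, D)| = 10.
|Nat(h^B, h^A) x Nat(h^D, h^C)| = 10 * 10 = 100

100


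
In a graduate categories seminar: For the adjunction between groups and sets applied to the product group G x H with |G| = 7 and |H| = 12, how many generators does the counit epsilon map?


The counit epsilon_K: F(U(K)) -> K of the Free-Forgetful adjunction
maps |K| generators of F(U(K)) into K. For K = G x H (the product group),
|G x H| = |G| * |H|.
Total generators mapped = 7 * 12 = 84.

84


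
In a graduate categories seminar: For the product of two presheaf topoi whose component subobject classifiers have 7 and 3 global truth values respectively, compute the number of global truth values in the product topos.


In a product of presheaf topoi E_1 x E_2, the subobject classifier
is Omega = Omega_1 x Omega_2 (componentwise), so
|Omega(top)| = |Omega_1(top_1)| * |Omega_2(top_2)|.
= 7 * 3 = 21.

21


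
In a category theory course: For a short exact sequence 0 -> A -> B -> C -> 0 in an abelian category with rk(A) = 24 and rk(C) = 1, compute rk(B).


For a short exact sequence 0 -> A -> B -> C -> 0,
rank is additive: rank(B) = rank(A) + rank(C).
rank(B) = 24 + 1 = 25

25


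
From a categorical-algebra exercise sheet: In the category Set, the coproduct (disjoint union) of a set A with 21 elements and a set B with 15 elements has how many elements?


In Set, the coproduct A + B is the disjoint union.
|A + B| = |A| + |B| = 21 + 15 = 36

36


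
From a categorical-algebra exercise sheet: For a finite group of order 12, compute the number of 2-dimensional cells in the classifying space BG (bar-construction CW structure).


In the bar-construction CW model of BG, the n-cells are indexed by
n-tuples [g_1|...|g_n] of non-identity elements of G (degenerate
simplices with some g_i = e do not contribute cells), so there are
(|G| - 1)^n n-cells.
For dim = 2 with |G| = 12:
cells = (12 - 1)^2 = 11^2 = 121

121


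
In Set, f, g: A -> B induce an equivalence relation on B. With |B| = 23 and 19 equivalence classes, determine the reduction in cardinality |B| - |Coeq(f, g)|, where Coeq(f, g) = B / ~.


The coequalizer Coeq(f, g) = B / ~ has one element per equivalence class.
|B| = 23, |Coeq(f, g)| = 19.
|B| - |Coeq(f, g)| = 23 - 19 = 4.

4


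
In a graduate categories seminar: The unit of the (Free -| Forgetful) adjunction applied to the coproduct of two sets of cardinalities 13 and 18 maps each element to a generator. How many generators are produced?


The unit eta_X: X -> U(F(X)) of the Free-Forgetful adjunction
maps each element of X to a generator of F(X). For X = S + T (disjoint
union in Set), |S + T| = |S| + |T|.
Total mappings = 13 + 18 = 31.

31


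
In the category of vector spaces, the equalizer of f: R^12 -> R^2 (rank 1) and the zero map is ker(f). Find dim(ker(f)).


The equalizer of f and the zero map is ker(f).
By the rank-nullity theorem: dim(ker(f)) = dim(domain) - rank(f).
dim(ker(f)) = 12 - 1 = 11

11


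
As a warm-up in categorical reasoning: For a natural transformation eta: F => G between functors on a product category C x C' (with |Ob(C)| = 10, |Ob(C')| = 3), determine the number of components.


A natural transformation eta: F => G assigns one component morphism per
object of the domain category.
The domain is the product category C x C', so
|Ob(C x C')| = |Ob(C)| * |Ob(C')| = 10 * 3 = 30.
Therefore eta has 30 component morphisms.

30


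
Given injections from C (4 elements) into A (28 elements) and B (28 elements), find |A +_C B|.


The pushout A +_C B identifies the images of C in A and B.
|A +_C B| = |A| + |B| - |C| (for injections).
= 28 + 28 - 4 = 52

52


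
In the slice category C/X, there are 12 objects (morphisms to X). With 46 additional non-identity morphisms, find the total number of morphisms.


In the slice category C/X, objects are morphisms to X.
Identity morphisms: 12 (one per object of C/X).
Non-identity morphisms: 46.
Total = 12 + 46 = 58

58


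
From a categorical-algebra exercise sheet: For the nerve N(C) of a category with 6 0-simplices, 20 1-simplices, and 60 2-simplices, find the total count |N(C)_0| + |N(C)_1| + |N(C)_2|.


The 2-skeleton of the nerve N(C) consists of simplices in dimensions 0, 1, 2:
  |N(C)_0| = 6 (objects)
  |N(C)_1| = 20 (morphisms)
  |N(C)_2| = 60 (composable pairs)
Total = 6 + 20 + 60 = 86

86


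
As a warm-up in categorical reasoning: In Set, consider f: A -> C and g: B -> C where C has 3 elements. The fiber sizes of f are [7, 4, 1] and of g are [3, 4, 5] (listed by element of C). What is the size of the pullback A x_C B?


The pullback A x_C B consists of pairs (a, b) with f(a) = g(b).
For each element c in C, the fiber product has |f^-1(c)| * |g^-1(c)| elements.
Summing over C: 7 * 3 + 4 * 4 + 1 * 5
= 21 + 16 + 5 = 42

42


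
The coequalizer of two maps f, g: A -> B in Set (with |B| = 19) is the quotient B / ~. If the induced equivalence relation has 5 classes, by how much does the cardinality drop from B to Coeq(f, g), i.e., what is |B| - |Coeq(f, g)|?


The coequalizer Coeq(f, g) = B / ~ has one element per equivalence class.
|B| = 19, |Coeq(f, g)| = 5.
|B| - |Coeq(f, g)| = 19 - 5 = 14.

14


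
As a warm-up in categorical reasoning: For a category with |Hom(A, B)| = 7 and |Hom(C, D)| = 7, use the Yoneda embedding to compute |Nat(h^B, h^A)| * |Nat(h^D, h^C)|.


By the Yoneda lemma, Nat(h^B, h^A) is isomorphic to Hom(A, B),
so |Nat(h^B, h^A)| = |Hom(A, B)| and |Nat(h^D, h^C)| = |Hom(C, D)|.
|Hom(A, B)| = 7, |Hom(C, D)| = 7.
|Nat(h^B, h^A) x Nat(h^D, h^C)| = 7 * 7 = 49

49


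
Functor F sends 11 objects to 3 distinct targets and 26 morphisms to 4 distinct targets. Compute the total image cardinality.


The image of F consists of distinct objects and distinct morphisms.
|Im(F)| on objects = 3
|Im(F)| on morphisms = 4
Total image cardinality = 3 + 4 = 7

7


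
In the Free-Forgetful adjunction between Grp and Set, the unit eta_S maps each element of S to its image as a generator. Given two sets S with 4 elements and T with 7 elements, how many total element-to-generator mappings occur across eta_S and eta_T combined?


The unit eta_X: X -> U(F(X)) of the Free-Forgetful adjunction
maps each element of X to a generator of F(X). For X = S + T (disjoint
union in Set), |S + T| = |S| + |T|.
Total mappings = 4 + 7 = 11.

11


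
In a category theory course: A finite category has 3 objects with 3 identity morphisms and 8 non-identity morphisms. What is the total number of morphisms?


Each object has an identity morphism, giving 3 identities.
Adding the 8 non-identity morphisms:
Total = 3 + 8 = 11

11


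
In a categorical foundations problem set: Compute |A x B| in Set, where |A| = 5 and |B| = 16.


In Set, the product A x B is the Cartesian product.
By the universal property, |A x B| = |A| * |B|.
|A x B| = 5 * 16 = 80

80


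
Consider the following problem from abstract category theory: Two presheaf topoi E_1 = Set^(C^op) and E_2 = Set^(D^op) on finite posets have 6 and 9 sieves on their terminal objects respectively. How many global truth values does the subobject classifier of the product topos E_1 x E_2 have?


In a product of presheaf topoi E_1 x E_2, the subobject classifier
is Omega = Omega_1 x Omega_2 (componentwise), so
|Omega(top)| = |Omega_1(top_1)| * |Omega_2(top_2)|.
= 6 * 9 = 54.

54


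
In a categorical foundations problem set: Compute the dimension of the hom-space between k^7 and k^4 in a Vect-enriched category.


In Vect-enriched categories, Hom(k^n, k^m) is the space of m x n matrices.
dim(Hom(k^7, k^4)) = 4 * 7 = 28

28


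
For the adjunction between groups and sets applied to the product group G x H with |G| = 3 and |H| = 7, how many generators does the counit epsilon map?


The counit epsilon_K: F(U(K)) -> K of the Free-Forgetful adjunction
maps |K| generators of F(U(K)) into K. For K = G x H (the product group),
|G x H| = |G| * |H|.
Total generators mapped = 3 * 7 = 21.

21


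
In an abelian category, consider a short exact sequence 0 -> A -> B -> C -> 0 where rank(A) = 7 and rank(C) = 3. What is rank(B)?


For a short exact sequence 0 -> A -> B -> C -> 0,
rank is additive: rank(B) = rank(A) + rank(C).
rank(B) = 7 + 3 = 10

10


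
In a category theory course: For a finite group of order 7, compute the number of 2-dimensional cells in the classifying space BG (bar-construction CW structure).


In the bar-construction CW model of BG, the n-cells are indexed by
n-tuples [g_1|...|g_n] of non-identity elements of G (degenerate
simplices with some g_i = e do not contribute cells), so there are
(|G| - 1)^n n-cells.
For dim = 2 with |G| = 7:
cells = (7 - 1)^2 = 6^2 = 36

36


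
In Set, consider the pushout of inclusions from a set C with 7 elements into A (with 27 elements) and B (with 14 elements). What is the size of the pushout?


The pushout A +_C B identifies the images of C in A and B.
|A +_C B| = |A| + |B| - |C| (for injections).
= 27 + 14 - 7 = 34

34


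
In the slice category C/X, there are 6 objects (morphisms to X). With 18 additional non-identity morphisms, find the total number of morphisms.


In the slice category C/X, objects are morphisms to X.
Identity morphisms: 6 (one per object of C/X).
Non-identity morphisms: 18.
Total = 6 + 18 = 24

24


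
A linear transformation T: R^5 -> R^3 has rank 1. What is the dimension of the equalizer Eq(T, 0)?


The equalizer of f and the zero map is ker(f).
By the rank-nullity theorem: dim(ker(f)) = dim(domain) - rank(f).
dim(ker(f)) = 5 - 1 = 4

4


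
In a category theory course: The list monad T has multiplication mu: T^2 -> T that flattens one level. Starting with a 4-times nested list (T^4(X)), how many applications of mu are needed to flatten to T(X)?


Each application of mu: T^2 -> T removes one layer of nesting.
Starting at depth 4 (i.e., T^4(X)), we need to reach T(X).
Number of mu applications = 4 - 1 = 3

3


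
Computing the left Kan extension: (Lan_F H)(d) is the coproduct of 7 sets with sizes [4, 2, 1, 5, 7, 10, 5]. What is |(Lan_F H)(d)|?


Pointwise, the left Kan extension (Lan_F H)(d) is the colimit, indexed
by the comma category (F downarrow d), of H composed with the
projection (F downarrow d) -> C. Here that colimit is given
as a coproduct (disjoint union) of sets, so its cardinality is the
sum of the sizes of the summands.
Coproduct of sets with sizes: 4 + 2 + 1 + 5 + 7 + 10 + 5
= 34

34


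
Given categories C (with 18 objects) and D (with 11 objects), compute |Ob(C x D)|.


The product category C x D has objects that are pairs (c, d).
Number of pairs = |Ob(C)| * |Ob(D)| = 18 * 11 = 198

198


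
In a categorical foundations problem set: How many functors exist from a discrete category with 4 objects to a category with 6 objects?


A functor from a discrete category C to D is determined by
where each object maps. Each of the 4 objects of C can map
to any of the 6 objects of D independently.
Number of functors = 6^4 = 1296

1296


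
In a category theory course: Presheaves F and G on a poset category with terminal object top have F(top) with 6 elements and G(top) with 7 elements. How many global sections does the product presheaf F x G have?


Global sections of a presheaf on a poset with terminal top satisfy
Gamma(H) ~ H(top). Presheaves admit pointwise products, so
(F x G)(top) = F(top) x G(top) (Cartesian product).
|Gamma(F x G)| = |F(top)| * |G(top)| = 6 * 7 = 42.

42


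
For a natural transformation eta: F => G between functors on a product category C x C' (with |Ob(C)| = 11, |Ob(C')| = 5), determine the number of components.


A natural transformation eta: F => G assigns one component morphism per
object of the domain category.
The domain is the product category C x C', so
|Ob(C x C')| = |Ob(C)| * |Ob(C')| = 11 * 5 = 55.
Therefore eta has 55 component morphisms.

55


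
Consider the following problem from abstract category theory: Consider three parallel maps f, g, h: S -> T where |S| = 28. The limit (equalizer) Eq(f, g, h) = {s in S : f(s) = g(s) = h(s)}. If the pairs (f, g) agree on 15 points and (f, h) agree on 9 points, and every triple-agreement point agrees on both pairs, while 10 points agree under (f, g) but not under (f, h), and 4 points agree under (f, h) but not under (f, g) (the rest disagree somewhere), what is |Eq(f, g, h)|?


Eq(f, g, h) is the triple-agreement set: points in S where all three
maps take the same value. Using inclusion-exclusion on the pairwise data:
Pair (f, g) agrees on 15 points; pair (f, h) on 9 points.
Points agreeing under (f, g) but not (f, h) = 10; under (f, h) but not (f, g) = 4.
Triple-agreement = agreement-in-(f, g) minus points that agree under (f, g) but not (f, h):
|Eq(f, g, h)| = 15 - 10 = 5
(cross-check via (f, h): 9 - 4 = 5.)

5


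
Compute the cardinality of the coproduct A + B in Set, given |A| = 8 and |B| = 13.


In Set, the coproduct A + B is the disjoint union.
|A + B| = |A| + |B| = 8 + 13 = 21

21


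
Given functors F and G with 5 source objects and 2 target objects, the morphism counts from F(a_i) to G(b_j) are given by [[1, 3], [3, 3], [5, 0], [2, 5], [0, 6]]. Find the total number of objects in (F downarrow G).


Objects of (F downarrow G) are triples (a, b, h: F(a)->G(b)).
The count equals the sum of all entries in the hom-matrix.
sum(row 0) = 4
sum(row 1) = 6
sum(row 2) = 5
sum(row 3) = 7
sum(row 4) = 6
Grand total = 28

28


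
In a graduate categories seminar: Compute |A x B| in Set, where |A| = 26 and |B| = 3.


In Set, the product A x B is the Cartesian product.
By the universal property, |A x B| = |A| * |B|.
|A x B| = 26 * 3 = 78

78


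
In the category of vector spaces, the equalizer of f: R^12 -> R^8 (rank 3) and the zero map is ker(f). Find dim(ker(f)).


The equalizer of f and the zero map is ker(f).
By the rank-nullity theorem: dim(ker(f)) = dim(domain) - rank(f).
dim(ker(f)) = 12 - 3 = 9

9


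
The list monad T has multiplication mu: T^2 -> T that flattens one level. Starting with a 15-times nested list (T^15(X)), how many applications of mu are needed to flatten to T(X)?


Each application of mu: T^2 -> T removes one layer of nesting.
Starting at depth 15 (i.e., T^15(X)), we need to reach T(X).
Number of mu applications = 15 - 1 = 14

14


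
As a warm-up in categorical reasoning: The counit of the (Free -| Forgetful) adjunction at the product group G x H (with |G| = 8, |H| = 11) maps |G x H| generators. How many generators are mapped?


The counit epsilon_K: F(U(K)) -> K of the Free-Forgetful adjunction
maps |K| generators of F(U(K)) into K. For K = G x H (the product group),
|G x H| = |G| * |H|.
Total generators mapped = 8 * 11 = 88.

88


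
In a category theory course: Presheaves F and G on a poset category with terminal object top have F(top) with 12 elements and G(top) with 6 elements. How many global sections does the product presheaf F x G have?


Global sections of a presheaf on a poset with terminal top satisfy
Gamma(H) ~ H(top). Presheaves admit pointwise products, so
(F x G)(top) = F(top) x G(top) (Cartesian product).
|Gamma(F x G)| = |F(top)| * |G(top)| = 12 * 6 = 72.

72


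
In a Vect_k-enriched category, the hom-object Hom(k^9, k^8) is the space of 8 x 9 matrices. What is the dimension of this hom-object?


In Vect-enriched categories, Hom(k^n, k^m) is the space of m x n matrices.
dim(Hom(k^9, k^8)) = 8 * 9 = 72

72


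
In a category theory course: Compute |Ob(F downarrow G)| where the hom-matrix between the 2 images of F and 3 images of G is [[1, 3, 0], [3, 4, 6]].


Objects of (F downarrow G) are triples (a, b, h: F(a)->G(b)).
The count equals the sum of all entries in the hom-matrix.
sum(row 0) = 4
sum(row 1) = 13
Grand total = 17

17


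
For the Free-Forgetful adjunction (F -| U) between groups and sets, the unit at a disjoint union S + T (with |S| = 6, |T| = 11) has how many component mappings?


The unit eta_X: X -> U(F(X)) of the Free-Forgetful adjunction
maps each element of X to a generator of F(X). For X = S + T (disjoint
union in Set), |S + T| = |S| + |T|.
Total mappings = 6 + 11 = 17.

17


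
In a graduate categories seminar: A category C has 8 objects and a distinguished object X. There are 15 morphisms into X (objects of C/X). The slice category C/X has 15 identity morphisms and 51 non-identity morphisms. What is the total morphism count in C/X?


In the slice category C/X, objects are morphisms to X.
Identity morphisms: 15 (one per object of C/X).
Non-identity morphisms: 51.
Total = 15 + 51 = 66

66


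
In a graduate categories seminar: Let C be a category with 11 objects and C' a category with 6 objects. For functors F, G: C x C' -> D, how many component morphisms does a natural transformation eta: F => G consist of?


A natural transformation eta: F => G assigns one component morphism per
object of the domain category.
The domain is the product category C x C', so
|Ob(C x C')| = |Ob(C)| * |Ob(C')| = 11 * 6 = 66.
Therefore eta has 66 component morphisms.

66


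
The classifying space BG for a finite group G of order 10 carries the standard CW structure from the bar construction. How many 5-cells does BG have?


In the bar-construction CW model of BG, the n-cells are indexed by
n-tuples [g_1|...|g_n] of non-identity elements of G (degenerate
simplices with some g_i = e do not contribute cells), so there are
(|G| - 1)^n n-cells.
For dim = 5 with |G| = 10:
cells = (10 - 1)^5 = 9^5 = 59049

59049


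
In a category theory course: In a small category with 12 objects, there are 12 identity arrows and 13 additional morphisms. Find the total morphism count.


Each object has an identity morphism, giving 12 identities.
Adding the 13 non-identity morphisms:
Total = 12 + 13 = 25

25


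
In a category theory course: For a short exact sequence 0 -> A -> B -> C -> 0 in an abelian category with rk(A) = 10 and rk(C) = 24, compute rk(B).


For a short exact sequence 0 -> A -> B -> C -> 0,
rank is additive: rank(B) = rank(A) + rank(C).
rank(B) = 10 + 24 = 34

34


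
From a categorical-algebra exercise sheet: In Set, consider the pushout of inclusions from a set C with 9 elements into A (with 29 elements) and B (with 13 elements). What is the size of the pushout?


The pushout A +_C B identifies the images of C in A and B.
|A +_C B| = |A| + |B| - |C| (for injections).
= 29 + 13 - 9 = 33

33


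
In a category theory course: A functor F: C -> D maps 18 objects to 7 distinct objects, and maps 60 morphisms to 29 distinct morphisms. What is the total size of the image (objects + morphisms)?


The image of F consists of distinct objects and distinct morphisms.
|Im(F)| on objects = 7
|Im(F)| on morphisms = 29
Total image cardinality = 7 + 29 = 36

36


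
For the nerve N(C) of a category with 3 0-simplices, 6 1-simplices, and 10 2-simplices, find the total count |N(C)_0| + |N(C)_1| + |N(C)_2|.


The 2-skeleton of the nerve N(C) consists of simplices in dimensions 0, 1, 2:
  |N(C)_0| = 3 (objects)
  |N(C)_1| = 6 (morphisms)
  |N(C)_2| = 10 (composable pairs)
Total = 3 + 6 + 10 = 19

19


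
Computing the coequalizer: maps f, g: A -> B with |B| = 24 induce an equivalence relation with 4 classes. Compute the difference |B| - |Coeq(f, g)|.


The coequalizer Coeq(f, g) = B / ~ has one element per equivalence class.
|B| = 24, |Coeq(f, g)| = 4.
|B| - |Coeq(f, g)| = 24 - 4 = 20.

20


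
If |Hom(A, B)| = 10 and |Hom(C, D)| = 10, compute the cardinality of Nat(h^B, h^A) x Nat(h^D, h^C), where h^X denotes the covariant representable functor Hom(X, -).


By the Yoneda lemma, Nat(h^B, h^A) is isomorphic to Hom(A, B),
so |Nat(h^B, h^A)| = |Hom(A, B)| and |Nat(h^D, h^C)| = |Hom(C, D)|.
|Hom(A, B)| = 10, |Hom(C, D)| = 10.
|Nat(h^B, h^A) x Nat(h^D, h^C)| = 10 * 10 = 100

100


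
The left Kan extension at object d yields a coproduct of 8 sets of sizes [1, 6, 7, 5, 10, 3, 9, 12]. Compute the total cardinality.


Pointwise, the left Kan extension (Lan_F H)(d) is the colimit, indexed
by the comma category (F downarrow d), of H composed with the
projection (F downarrow d) -> C. Here that colimit is given
as a coproduct (disjoint union) of sets, so its cardinality is the
sum of the sizes of the summands.
Coproduct of sets with sizes: 1 + 6 + 7 + 5 + 10 + 3 + 9 + 12
= 53

53


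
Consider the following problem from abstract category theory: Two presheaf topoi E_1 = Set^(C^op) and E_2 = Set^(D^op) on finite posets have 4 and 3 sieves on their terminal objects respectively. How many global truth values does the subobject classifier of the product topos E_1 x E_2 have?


In a product of presheaf topoi E_1 x E_2, the subobject classifier
is Omega = Omega_1 x Omega_2 (componentwise), so
|Omega(top)| = |Omega_1(top_1)| * |Omega_2(top_2)|.
= 4 * 3 = 12.

12


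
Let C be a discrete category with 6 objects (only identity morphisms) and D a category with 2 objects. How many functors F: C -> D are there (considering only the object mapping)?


A functor from a discrete category C to D is determined by
where each object maps. Each of the 6 objects of C can map
to any of the 2 objects of D independently.
Number of functors = 2^6 = 64

64


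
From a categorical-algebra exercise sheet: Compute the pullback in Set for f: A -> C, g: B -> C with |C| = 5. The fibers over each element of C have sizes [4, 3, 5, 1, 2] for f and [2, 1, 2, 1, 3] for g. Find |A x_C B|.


The pullback A x_C B consists of pairs (a, b) with f(a) = g(b).
For each element c in C, the fiber product has |f^-1(c)| * |g^-1(c)| elements.
Summing over C: 4 * 2 + 3 * 1 + 5 * 2 + 1 * 1 + 2 * 3
= 8 + 3 + 10 + 1 + 6 = 28

28


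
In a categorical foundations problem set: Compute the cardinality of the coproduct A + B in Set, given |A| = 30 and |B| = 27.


In Set, the coproduct A + B is the disjoint union.
|A + B| = |A| + |B| = 30 + 27 = 57

57


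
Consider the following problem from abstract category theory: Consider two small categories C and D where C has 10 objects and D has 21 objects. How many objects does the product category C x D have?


The product category C x D has objects that are pairs (c, d).
Number of pairs = |Ob(C)| * |Ob(D)| = 10 * 21 = 210

210


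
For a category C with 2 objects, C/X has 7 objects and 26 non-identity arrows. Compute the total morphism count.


In the slice category C/X, objects are morphisms to X.
Identity morphisms: 7 (one per object of C/X).
Non-identity morphisms: 26.
Total = 7 + 26 = 33

33


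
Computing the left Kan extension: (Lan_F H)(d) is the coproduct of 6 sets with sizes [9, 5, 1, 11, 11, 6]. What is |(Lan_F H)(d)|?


Pointwise, the left Kan extension (Lan_F H)(d) is the colimit, indexed
by the comma category (F downarrow d), of H composed with the
projection (F downarrow d) -> C. Here that colimit is given
as a coproduct (disjoint union) of sets, so its cardinality is the
sum of the sizes of the summands.
Coproduct of sets with sizes: 9 + 5 + 1 + 11 + 11 + 6
= 43

43


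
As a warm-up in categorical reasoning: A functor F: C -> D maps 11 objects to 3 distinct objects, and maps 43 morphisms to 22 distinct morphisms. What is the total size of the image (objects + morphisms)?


The image of F consists of distinct objects and distinct morphisms.
|Im(F)| on objects = 3
|Im(F)| on morphisms = 22
Total image cardinality = 3 + 22 = 25

25


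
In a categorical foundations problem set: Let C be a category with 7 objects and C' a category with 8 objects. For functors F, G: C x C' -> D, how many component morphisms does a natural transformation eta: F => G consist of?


A natural transformation eta: F => G assigns one component morphism per
object of the domain category.
The domain is the product category C x C', so
|Ob(C x C')| = |Ob(C)| * |Ob(C')| = 7 * 8 = 56.
Therefore eta has 56 component morphisms.

56


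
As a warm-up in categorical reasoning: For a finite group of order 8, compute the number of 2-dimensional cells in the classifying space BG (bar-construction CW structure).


In the bar-construction CW model of BG, the n-cells are indexed by
n-tuples [g_1|...|g_n] of non-identity elements of G (degenerate
simplices with some g_i = e do not contribute cells), so there are
(|G| - 1)^n n-cells.
For dim = 2 with |G| = 8:
cells = (8 - 1)^2 = 7^2 = 49

49


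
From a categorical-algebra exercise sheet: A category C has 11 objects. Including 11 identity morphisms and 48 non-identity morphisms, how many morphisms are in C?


Each object has an identity morphism, giving 11 identities.
Adding the 48 non-identity morphisms:
Total = 11 + 48 = 59

59


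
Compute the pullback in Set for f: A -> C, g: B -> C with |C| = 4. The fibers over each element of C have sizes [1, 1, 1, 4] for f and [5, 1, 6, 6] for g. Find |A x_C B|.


The pullback A x_C B consists of pairs (a, b) with f(a) = g(b).
For each element c in C, the fiber product has |f^-1(c)| * |g^-1(c)| elements.
Summing over C: 1 * 5 + 1 * 1 + 1 * 6 + 4 * 6
= 5 + 1 + 6 + 24 = 36

36


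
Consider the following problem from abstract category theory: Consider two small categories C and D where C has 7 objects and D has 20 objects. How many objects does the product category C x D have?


The product category C x D has objects that are pairs (c, d).
Number of pairs = |Ob(C)| * |Ob(D)| = 7 * 20 = 140

140


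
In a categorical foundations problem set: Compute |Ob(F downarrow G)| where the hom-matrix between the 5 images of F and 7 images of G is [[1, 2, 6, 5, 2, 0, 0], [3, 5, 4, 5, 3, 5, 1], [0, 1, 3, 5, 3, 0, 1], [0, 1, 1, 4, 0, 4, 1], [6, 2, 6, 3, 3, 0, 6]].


Objects of (F downarrow G) are triples (a, b, h: F(a)->G(b)).
The count equals the sum of all entries in the hom-matrix.
sum(row 0) = 16
sum(row 1) = 26
sum(row 2) = 13
sum(row 3) = 11
sum(row 4) = 26
Grand total = 92

92


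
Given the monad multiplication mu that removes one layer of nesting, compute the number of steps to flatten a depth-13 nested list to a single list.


Each application of mu: T^2 -> T removes one layer of nesting.
Starting at depth 13 (i.e., T^13(X)), we need to reach T(X).
Number of mu applications = 13 - 1 = 12

12


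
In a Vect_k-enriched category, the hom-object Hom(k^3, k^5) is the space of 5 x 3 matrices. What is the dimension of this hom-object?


In Vect-enriched categories, Hom(k^n, k^m) is the space of m x n matrices.
dim(Hom(k^3, k^5)) = 5 * 3 = 15

15


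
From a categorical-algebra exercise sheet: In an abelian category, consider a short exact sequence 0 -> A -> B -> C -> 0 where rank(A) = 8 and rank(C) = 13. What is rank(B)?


For a short exact sequence 0 -> A -> B -> C -> 0,
rank is additive: rank(B) = rank(A) + rank(C).
rank(B) = 8 + 13 = 21

21


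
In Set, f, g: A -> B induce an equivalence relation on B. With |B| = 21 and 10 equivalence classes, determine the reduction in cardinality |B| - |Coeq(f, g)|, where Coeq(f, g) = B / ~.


The coequalizer Coeq(f, g) = B / ~ has one element per equivalence class.
|B| = 21, |Coeq(f, g)| = 10.
|B| - |Coeq(f, g)| = 21 - 10 = 11.

11


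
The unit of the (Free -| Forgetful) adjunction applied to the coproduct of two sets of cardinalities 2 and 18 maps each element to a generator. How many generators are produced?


The unit eta_X: X -> U(F(X)) of the Free-Forgetful adjunction
maps each element of X to a generator of F(X). For X = S + T (disjoint
union in Set), |S + T| = |S| + |T|.
Total mappings = 2 + 18 = 20.

20


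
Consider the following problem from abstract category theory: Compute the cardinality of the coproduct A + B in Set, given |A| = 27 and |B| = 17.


In Set, the coproduct A + B is the disjoint union.
|A + B| = |A| + |B| = 27 + 17 = 44

44


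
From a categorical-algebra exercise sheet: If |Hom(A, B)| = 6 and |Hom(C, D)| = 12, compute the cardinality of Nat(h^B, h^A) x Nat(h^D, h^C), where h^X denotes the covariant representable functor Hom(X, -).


By the Yoneda lemma, Nat(h^B, h^A) is isomorphic to Hom(A, B),
so |Nat(h^B, h^A)| = |Hom(A, B)| and |Nat(h^D, h^C)| = |Hom(C, D)|.
|Hom(A, B)| = 6, |Hom(C, D)| = 12.
|Nat(h^B, h^A) x Nat(h^D, h^C)| = 6 * 12 = 72

72


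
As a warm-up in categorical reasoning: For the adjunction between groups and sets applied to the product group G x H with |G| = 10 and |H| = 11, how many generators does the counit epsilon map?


The counit epsilon_K: F(U(K)) -> K of the Free-Forgetful adjunction
maps |K| generators of F(U(K)) into K. For K = G x H (the product group),
|G x H| = |G| * |H|.
Total generators mapped = 10 * 11 = 110.

110


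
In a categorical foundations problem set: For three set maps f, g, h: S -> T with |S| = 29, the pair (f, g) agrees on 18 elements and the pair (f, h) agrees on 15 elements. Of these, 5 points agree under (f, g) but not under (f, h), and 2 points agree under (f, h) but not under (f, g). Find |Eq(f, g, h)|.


Eq(f, g, h) is the triple-agreement set: points in S where all three
maps take the same value. Using inclusion-exclusion on the pairwise data:
Pair (f, g) agrees on 18 points; pair (f, h) on 15 points.
Points agreeing under (f, g) but not (f, h) = 5; under (f, h) but not (f, g) = 2.
Triple-agreement = agreement-in-(f, g) minus points that agree under (f, g) but not (f, h):
|Eq(f, g, h)| = 18 - 5 = 13
(cross-check via (f, h): 15 - 2 = 13.)

13


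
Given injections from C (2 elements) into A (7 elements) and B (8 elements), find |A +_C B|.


The pushout A +_C B identifies the images of C in A and B.
|A +_C B| = |A| + |B| - |C| (for injections).
= 7 + 8 - 2 = 13

13


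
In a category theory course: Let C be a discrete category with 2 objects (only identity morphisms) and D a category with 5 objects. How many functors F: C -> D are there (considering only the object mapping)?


A functor from a discrete category C to D is determined by
where each object maps. Each of the 2 objects of C can map
to any of the 5 objects of D independently.
Number of functors = 5^2 = 25

25


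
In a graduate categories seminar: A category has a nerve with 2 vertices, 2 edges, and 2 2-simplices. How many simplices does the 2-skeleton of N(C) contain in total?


The 2-skeleton of the nerve N(C) consists of simplices in dimensions 0, 1, 2:
  |N(C)_0| = 2 (objects)
  |N(C)_1| = 2 (morphisms)
  |N(C)_2| = 2 (composable pairs)
Total = 2 + 2 + 2 = 6

6
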